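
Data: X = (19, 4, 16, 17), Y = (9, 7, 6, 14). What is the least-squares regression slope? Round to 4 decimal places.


b = sum((xi-xbar)(yi-ybar)) / sum((xi-xbar)^2)
n = 4, xbar = 56/4 = 14, ybar = 36/4 = 9
Sxy = sum((xi-xbar)(yi-ybar)) = 29
Sxx = sum((xi-xbar)^2) = 138
b = Sxy / Sxx = 29/138 ≈ 0.210145

0.2101


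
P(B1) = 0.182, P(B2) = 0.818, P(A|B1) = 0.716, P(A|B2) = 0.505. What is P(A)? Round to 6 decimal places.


P(A) = P(A|B1)*P(B1) + P(A|B2)*P(B2)
P(A|B1)*P(B1) = 0.716 * 0.182 = 0.130312
P(A|B2)*P(B2) = 0.505 * 0.818 = 0.41309
P(A) = 0.130312 + 0.41309 = 0.543402

0.543402


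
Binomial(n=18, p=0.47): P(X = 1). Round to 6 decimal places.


P = C(n,k) * p^k * (1-p)^(n-k)
C(18,1) = 18
p^k = 0.47^1 = 0.47
(1-p)^(n-k) = 0.53^17 ≈ 0.00002054423
P = 18 * 0.47 * 0.00002054423 ≈ 0.000174

0.000174


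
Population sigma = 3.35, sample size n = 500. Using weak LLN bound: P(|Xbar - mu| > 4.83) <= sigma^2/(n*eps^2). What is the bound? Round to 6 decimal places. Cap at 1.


bound = min(1, sigma^2/(n*eps^2))
sigma^2 = 3.35^2 = 11.2225
n*eps^2 = 500 * 4.83^2 = 500 * 23.3289 = 11664.45
sigma^2/(n*eps^2) = 11.2225 / 11664.45 ≈ 0.00096211

0.000962


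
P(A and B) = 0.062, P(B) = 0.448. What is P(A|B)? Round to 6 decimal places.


P(A|B) = P(A and B) / P(B) = 0.062 / 0.448 = 31/224 ≈ 0.13839286

0.138393


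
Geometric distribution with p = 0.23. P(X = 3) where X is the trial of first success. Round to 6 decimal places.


P = (1-p)^(k-1) * p
(1-p)^(k-1) = 0.77^2 = 0.5929
P = 0.5929 * 0.23 = 0.136367

0.136367


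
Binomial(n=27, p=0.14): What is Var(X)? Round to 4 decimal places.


Var = n*p*(1-p) = 27 * 0.14 * 0.86 = 3.2508

3.2508


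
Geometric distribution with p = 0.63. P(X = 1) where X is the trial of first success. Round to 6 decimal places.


P = (1-p)^(k-1) * p
(1-p)^(k-1) = 0.37^0 = 1
P = 1 * 0.63 = 0.63

0.630000


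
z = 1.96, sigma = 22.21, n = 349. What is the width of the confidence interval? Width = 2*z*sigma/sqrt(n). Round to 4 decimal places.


width = 2*z*sigma/sqrt(n)
2*z*sigma = 2 * 1.96 * 22.21 = 87.0632
sqrt(349) ≈ 18.681542
width = 87.0632 / 18.681542 ≈ 4.660386

4.6604


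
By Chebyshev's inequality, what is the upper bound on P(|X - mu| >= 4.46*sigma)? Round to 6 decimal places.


P <= 1/k^2
k^2 = 4.46^2 = 19.8916
1/k^2 = 1 / 19.8916 ≈ 0.05027248

0.050272


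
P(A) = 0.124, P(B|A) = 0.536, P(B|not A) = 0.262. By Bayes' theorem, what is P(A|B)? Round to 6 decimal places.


P(A|B) = P(B|A)*P(A) / P(B), P(B) = P(B|A)*P(A) + P(B|not A)*P(not A)
P(B|A)*P(A) = 0.536 * 0.124 = 0.066464
P(B|not A)*P(not A) = 0.262 * 0.876 = 0.229512
P(B) = 0.066464 + 0.229512 = 0.295976
P(A|B) = 0.066464 / 0.295976 ≈ 0.22455875

0.224559


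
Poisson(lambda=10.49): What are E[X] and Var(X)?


E[X] = Var(X) = lambda = 10.49

10.49, 10.49


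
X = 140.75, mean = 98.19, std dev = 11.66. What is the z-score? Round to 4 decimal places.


z = (X - mu) / sigma
X - mu = 140.75 - 98.19 = 42.56
z = 42.56 / 11.66 = 2128/583 ≈ 3.650086

3.6501


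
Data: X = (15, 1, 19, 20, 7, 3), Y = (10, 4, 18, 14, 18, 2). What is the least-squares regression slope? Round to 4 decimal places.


b = sum((xi-xbar)(yi-ybar)) / sum((xi-xbar)^2)
n = 6, xbar = 65/6 ≈ 10.833333, ybar = 66/6 = 11
Sxy = sum((xi-xbar)(yi-ybar)) = 193
Sxx = sum((xi-xbar)^2) = 2045/6 ≈ 340.833333
b = Sxy / Sxx = 1158/2045 ≈ 0.566259

0.5663


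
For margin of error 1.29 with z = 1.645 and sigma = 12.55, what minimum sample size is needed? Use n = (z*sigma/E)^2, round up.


z*sigma/E = 1.645 * 12.55 / 1.29 = 82579/5160 ≈ 16.003682
(z*sigma/E)^2 ≈ 256.117843
round up: n = 257

257


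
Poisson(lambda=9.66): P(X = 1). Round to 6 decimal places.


P = e^(-lam) * lam^k / k!
e^(-9.66) ≈ 0.00006378452
lam^k = 9.66^1 = 9.66
k! = 1! = 1
P = 0.00006378452 * 9.66 / 1 ≈ 0.000616

0.000616


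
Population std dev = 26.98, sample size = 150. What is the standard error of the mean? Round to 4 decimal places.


SE = sigma / sqrt(n)
sqrt(150) ≈ 12.247449
SE = 26.98 / 12.247449 ≈ 2.202908

2.2029


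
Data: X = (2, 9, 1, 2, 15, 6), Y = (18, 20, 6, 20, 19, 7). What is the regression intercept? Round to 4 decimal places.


a = ybar - b*xbar, where b = sum((xi-xbar)(yi-ybar)) / sum((xi-xbar)^2)
n = 6, xbar = 35/6 ≈ 5.833333, ybar = 90/6 = 15
Sxy = sum((xi-xbar)(yi-ybar)) = 64
Sxx = sum((xi-xbar)^2) = 881/6 ≈ 146.833333
b = Sxy / Sxx = 384/881 ≈ 0.435868
a = 15 - 0.435868 * 5.833333 = 10975/881 ≈ 12.457435

12.4574


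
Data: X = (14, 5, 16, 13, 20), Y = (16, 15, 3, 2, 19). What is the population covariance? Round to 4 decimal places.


Cov = (1/n)*sum((xi-xbar)(yi-ybar))
n = 5, xbar = 68/5 = 13.6, ybar = 55/5 = 11
sum((xi-xbar)(yi-ybar)) = 5
Cov = 5 / 5 = 1

1.0000


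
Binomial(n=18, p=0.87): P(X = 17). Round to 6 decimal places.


P = C(n,k) * p^k * (1-p)^(n-k)
C(18,17) = 18
p^k = 0.87^17 ≈ 0.09371892
(1-p)^(n-k) = 0.13^1 = 0.13
P = 18 * 0.09371892 * 0.13 ≈ 0.219302

0.219302


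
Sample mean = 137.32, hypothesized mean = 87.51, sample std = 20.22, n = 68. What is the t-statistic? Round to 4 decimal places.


t = (xbar - mu0) / (s/sqrt(n))
xbar - mu0 = 137.32 - 87.51 = 49.81
sqrt(68) ≈ 8.24621125
s/sqrt(n) = 20.22 / 8.24621125 ≈ 2.45203517
t = 49.81 / 2.45203517 ≈ 20.313738

20.3137


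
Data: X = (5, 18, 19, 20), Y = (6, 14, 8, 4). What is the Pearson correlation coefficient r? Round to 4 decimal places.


r = sum((xi-xbar)(yi-ybar)) / sqrt(sum((xi-xbar)^2) * sum((yi-ybar)^2))
n = 4, xbar = 62/4 = 15.5, ybar = 32/4 = 8
Sxy = sum((xi-xbar)(yi-ybar)) = 18
Sxx = sum((xi-xbar)^2) = 149
Syy = sum((yi-ybar)^2) = 56
sqrt(Sxx*Syy) ≈ 91.345498
r = Sxy / sqrt(Sxx*Syy) = 18 / 91.345498 ≈ 0.197054

0.1971


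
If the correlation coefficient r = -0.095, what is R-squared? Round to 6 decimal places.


R^2 = r^2 = (-0.095)^2 = 0.009025

0.009025


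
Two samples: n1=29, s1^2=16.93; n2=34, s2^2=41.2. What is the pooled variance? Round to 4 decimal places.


sp^2 = ((n1-1)*s1^2 + (n2-1)*s2^2)/(n1+n2-2)
(n1-1)*s1^2 = 28 * 16.93 = 474.04
(n2-1)*s2^2 = 33 * 41.2 = 1359.6
numerator = 474.04 + 1359.6 = 1833.64
n1+n2-2 = 61
sp^2 = 1833.64 / 61 = 45841/1525 ≈ 30.059672

30.0597


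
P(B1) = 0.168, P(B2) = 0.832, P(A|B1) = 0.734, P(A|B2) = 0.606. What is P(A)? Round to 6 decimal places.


P(A) = P(A|B1)*P(B1) + P(A|B2)*P(B2)
P(A|B1)*P(B1) = 0.734 * 0.168 = 0.123312
P(A|B2)*P(B2) = 0.606 * 0.832 = 0.504192
P(A) = 0.123312 + 0.504192 = 0.627504

0.627504


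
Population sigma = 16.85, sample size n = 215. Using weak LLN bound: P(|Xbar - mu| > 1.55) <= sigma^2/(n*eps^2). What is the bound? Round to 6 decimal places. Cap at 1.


bound = min(1, sigma^2/(n*eps^2))
sigma^2 = 16.85^2 = 283.9225
n*eps^2 = 215 * 1.55^2 = 215 * 2.4025 = 516.5375
sigma^2/(n*eps^2) = 283.9225 / 516.5375 ≈ 0.54966484

0.549665


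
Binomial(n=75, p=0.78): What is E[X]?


E[X] = n*p = 75 * 0.78 = 58.5

58.5


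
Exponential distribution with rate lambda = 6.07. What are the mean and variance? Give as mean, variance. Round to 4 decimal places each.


mean = 1/lam, var = 1/lam^2
mean = 1 / 6.07 = 100/607 ≈ 0.164745
lam^2 = 6.07^2 = 36.8449
var = 1 / 36.8449 ≈ 0.027141

0.1647, 0.0271


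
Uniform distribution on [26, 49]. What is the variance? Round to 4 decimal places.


Var = (b-a)^2 / 12
(b-a)^2 = (49 - 26)^2 = 529
Var = 529/12 ≈ 44.083333

44.0833


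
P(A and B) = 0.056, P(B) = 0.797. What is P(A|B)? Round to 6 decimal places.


P(A|B) = P(A and B) / P(B) = 0.056 / 0.797 = 56/797 ≈ 0.07026349

0.070263


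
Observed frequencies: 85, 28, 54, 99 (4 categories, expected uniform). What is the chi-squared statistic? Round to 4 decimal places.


chi2 = sum((O-E)^2/E), E = total/4
total = 266, E = 266/4 = 66.5
(85 - 66.5)^2 / 66.5 = 342.25 / 66.5 = 1369/266 ≈ 5.146617
(28 - 66.5)^2 / 66.5 = 1482.25 / 66.5 = 847/38 ≈ 22.289474
(54 - 66.5)^2 / 66.5 = 156.25 / 66.5 = 625/266 ≈ 2.349624
(99 - 66.5)^2 / 66.5 = 1056.25 / 66.5 = 4225/266 ≈ 15.883459
chi2 = 6074/133 ≈ 45.669173

45.6692


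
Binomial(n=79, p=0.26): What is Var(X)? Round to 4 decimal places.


Var = n*p*(1-p) = 79 * 0.26 * 0.74 = 15.1996

15.1996


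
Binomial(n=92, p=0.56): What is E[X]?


E[X] = n*p = 92 * 0.56 = 51.52

51.52


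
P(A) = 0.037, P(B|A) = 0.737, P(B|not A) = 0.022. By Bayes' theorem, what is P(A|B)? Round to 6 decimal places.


P(A|B) = P(B|A)*P(A) / P(B), P(B) = P(B|A)*P(A) + P(B|not A)*P(not A)
P(B|A)*P(A) = 0.737 * 0.037 = 0.027269
P(B|not A)*P(not A) = 0.022 * 0.963 = 0.021186
P(B) = 0.027269 + 0.021186 = 0.048455
P(A|B) = 0.027269 / 0.048455 = 2479/4405 ≈ 0.56276958

0.562770


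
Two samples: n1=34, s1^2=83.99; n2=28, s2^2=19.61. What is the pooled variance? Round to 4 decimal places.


sp^2 = ((n1-1)*s1^2 + (n2-1)*s2^2)/(n1+n2-2)
(n1-1)*s1^2 = 33 * 83.99 = 2771.67
(n2-1)*s2^2 = 27 * 19.61 = 529.47
numerator = 2771.67 + 529.47 = 3301.14
n1+n2-2 = 60
sp^2 = 3301.14 / 60 = 55.019

55.0190


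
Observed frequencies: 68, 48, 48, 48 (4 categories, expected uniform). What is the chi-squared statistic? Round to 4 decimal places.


chi2 = sum((O-E)^2/E), E = total/4
total = 212, E = 212/4 = 53
(68 - 53)^2 / 53 = 225 / 53 = 225/53 ≈ 4.245283
(48 - 53)^2 / 53 = 25 / 53 = 25/53 ≈ 0.471698
(48 - 53)^2 / 53 = 25 / 53 = 25/53 ≈ 0.471698
(48 - 53)^2 / 53 = 25 / 53 = 25/53 ≈ 0.471698
chi2 = 300/53 ≈ 5.660377

5.6604


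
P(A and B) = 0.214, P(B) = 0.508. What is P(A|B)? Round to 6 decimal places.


P(A|B) = P(A and B) / P(B) = 0.214 / 0.508 = 107/254 ≈ 0.42125984

0.421260


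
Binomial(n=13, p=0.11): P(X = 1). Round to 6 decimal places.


P = C(n,k) * p^k * (1-p)^(n-k)
C(13,1) = 13
p^k = 0.11^1 = 0.11
(1-p)^(n-k) = 0.89^12 ≈ 0.2469904
P = 13 * 0.11 * 0.2469904 ≈ 0.353196

0.353196


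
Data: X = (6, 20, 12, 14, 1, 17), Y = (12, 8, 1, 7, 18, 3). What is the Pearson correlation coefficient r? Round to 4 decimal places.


r = sum((xi-xbar)(yi-ybar)) / sqrt(sum((xi-xbar)^2) * sum((yi-ybar)^2))
n = 6, xbar = 70/6 = 35/3 ≈ 11.666667, ybar = 49/6 ≈ 8.166667
Sxy = sum((xi-xbar)(yi-ybar)) = -482/3 ≈ -160.666667
Sxx = sum((xi-xbar)^2) = 748/3 ≈ 249.333333
Syy = sum((yi-ybar)^2) = 1145/6 ≈ 190.833333
sqrt(Sxx*Syy) ≈ 218.130949
r = Sxy / sqrt(Sxx*Syy) = -160.666667 / 218.130949 ≈ -0.736561

-0.7366


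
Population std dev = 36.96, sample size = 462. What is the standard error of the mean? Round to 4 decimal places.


SE = sigma / sqrt(n)
sqrt(462) ≈ 21.494185
SE = 36.96 / 21.494185 ≈ 1.719535

1.7195


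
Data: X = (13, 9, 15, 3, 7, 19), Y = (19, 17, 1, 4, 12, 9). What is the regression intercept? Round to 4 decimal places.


a = ybar - b*xbar, where b = sum((xi-xbar)(yi-ybar)) / sum((xi-xbar)^2)
n = 6, xbar = 66/6 = 11, ybar = 62/6 = 31/3 ≈ 10.333333
Sxy = sum((xi-xbar)(yi-ybar)) = 0
Sxx = sum((xi-xbar)^2) = 168
b = Sxy / Sxx = 0
a = 10.333333 - 0 * 11 = 31/3 ≈ 10.333333

10.3333


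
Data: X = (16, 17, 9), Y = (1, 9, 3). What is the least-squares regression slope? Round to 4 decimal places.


b = sum((xi-xbar)(yi-ybar)) / sum((xi-xbar)^2)
n = 3, xbar = 42/3 = 14, ybar = 13/3 ≈ 4.333333
Sxy = sum((xi-xbar)(yi-ybar)) = 14
Sxx = sum((xi-xbar)^2) = 38
b = Sxy / Sxx = 7/19 ≈ 0.368421

0.3684


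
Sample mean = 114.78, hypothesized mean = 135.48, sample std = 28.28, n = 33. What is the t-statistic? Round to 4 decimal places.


t = (xbar - mu0) / (s/sqrt(n))
xbar - mu0 = 114.78 - 135.48 = -20.7
sqrt(33) ≈ 5.74456265
s/sqrt(n) = 28.28 / 5.74456265 ≈ 4.92291611
t = -20.7 / 4.92291611 ≈ -4.204825

-4.2048


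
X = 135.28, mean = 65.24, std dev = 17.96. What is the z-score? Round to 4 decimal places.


z = (X - mu) / sigma
X - mu = 135.28 - 65.24 = 70.04
z = 70.04 / 17.96 = 1751/449 ≈ 3.899777

3.8998


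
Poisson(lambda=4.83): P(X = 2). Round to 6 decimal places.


P = e^(-lam) * lam^k / k!
e^(-4.83) ≈ 0.007986521
lam^k = 4.83^2 = 23.3289
k! = 2! = 2
P = 0.007986521 * 23.3289 / 2 ≈ 0.093158

0.093158


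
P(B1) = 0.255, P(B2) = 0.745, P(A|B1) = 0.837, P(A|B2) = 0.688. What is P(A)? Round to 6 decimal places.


P(A) = P(A|B1)*P(B1) + P(A|B2)*P(B2)
P(A|B1)*P(B1) = 0.837 * 0.255 = 0.213435
P(A|B2)*P(B2) = 0.688 * 0.745 = 0.51256
P(A) = 0.213435 + 0.51256 = 0.725995

0.725995


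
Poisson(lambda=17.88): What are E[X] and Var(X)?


E[X] = Var(X) = lambda = 17.88

17.88, 17.88


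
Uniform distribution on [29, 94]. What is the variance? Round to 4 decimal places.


Var = (b-a)^2 / 12
(b-a)^2 = (94 - 29)^2 = 4225
Var = 4225/12 ≈ 352.083333

352.0833


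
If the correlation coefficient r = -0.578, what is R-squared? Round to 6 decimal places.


R^2 = r^2 = (-0.578)^2 = 0.334084

0.334084


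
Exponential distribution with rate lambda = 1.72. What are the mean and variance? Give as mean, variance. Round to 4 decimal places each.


mean = 1/lam, var = 1/lam^2
mean = 1 / 1.72 = 25/43 ≈ 0.581395
lam^2 = 1.72^2 = 2.9584
var = 1 / 2.9584 = 625/1849 ≈ 0.338021

0.5814, 0.3380


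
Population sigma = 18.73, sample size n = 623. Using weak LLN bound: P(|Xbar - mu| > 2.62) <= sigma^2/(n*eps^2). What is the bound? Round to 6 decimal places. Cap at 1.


bound = min(1, sigma^2/(n*eps^2))
sigma^2 = 18.73^2 = 350.8129
n*eps^2 = 623 * 2.62^2 = 623 * 6.8644 = 4276.5212
sigma^2/(n*eps^2) = 350.8129 / 4276.5212 ≈ 0.08203231

0.082032


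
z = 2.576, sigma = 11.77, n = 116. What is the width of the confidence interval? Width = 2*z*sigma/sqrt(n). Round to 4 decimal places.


width = 2*z*sigma/sqrt(n)
2*z*sigma = 2 * 2.576 * 11.77 = 60.63904
sqrt(116) ≈ 10.770330
width = 60.63904 / 10.770330 ≈ 5.630194

5.6302


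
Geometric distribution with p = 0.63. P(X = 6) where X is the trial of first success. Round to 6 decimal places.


P = (1-p)^(k-1) * p
(1-p)^(k-1) = 0.37^5 ≈ 0.006934396
P = 0.006934396 * 0.63 ≈ 0.004368669

0.004369


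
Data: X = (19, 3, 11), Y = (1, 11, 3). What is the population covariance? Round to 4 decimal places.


Cov = (1/n)*sum((xi-xbar)(yi-ybar))
n = 3, xbar = 33/3 = 11, ybar = 15/3 = 5
sum((xi-xbar)(yi-ybar)) = -80
Cov = -80 / 3 = -80/3 ≈ -26.666667

-26.6667


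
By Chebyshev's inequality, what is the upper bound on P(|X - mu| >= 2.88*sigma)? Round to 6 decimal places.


P <= 1/k^2
k^2 = 2.88^2 = 8.2944
1/k^2 = 1 / 8.2944 = 625/5184 ≈ 0.12056327

0.120563


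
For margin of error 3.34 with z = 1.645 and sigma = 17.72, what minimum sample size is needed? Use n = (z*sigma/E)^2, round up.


z*sigma/E = 1.645 * 17.72 / 3.34 ≈ 8.727365
(z*sigma/E)^2 ≈ 76.166905
round up: n = 77

77


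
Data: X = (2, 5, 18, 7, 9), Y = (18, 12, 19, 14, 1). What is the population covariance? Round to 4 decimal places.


Cov = (1/n)*sum((xi-xbar)(yi-ybar))
n = 5, xbar = 41/5 = 8.2, ybar = 64/5 = 12.8
sum((xi-xbar)(yi-ybar)) = 20.2
Cov = 20.2 / 5 = 4.04

4.0400


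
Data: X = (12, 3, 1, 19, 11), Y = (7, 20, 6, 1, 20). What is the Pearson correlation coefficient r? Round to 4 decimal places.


r = sum((xi-xbar)(yi-ybar)) / sqrt(sum((xi-xbar)^2) * sum((yi-ybar)^2))
n = 5, xbar = 46/5 = 9.2, ybar = 54/5 = 10.8
Sxy = sum((xi-xbar)(yi-ybar)) = -107.8
Sxx = sum((xi-xbar)^2) = 212.8
Syy = sum((yi-ybar)^2) = 302.8
sqrt(Sxx*Syy) ≈ 253.842156
r = Sxy / sqrt(Sxx*Syy) = -107.8 / 253.842156 ≈ -0.424673

-0.4247


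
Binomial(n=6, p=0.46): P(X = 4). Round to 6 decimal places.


P = C(n,k) * p^k * (1-p)^(n-k)
C(6,4) = 15
p^k = 0.46^4 = 0.04477456
(1-p)^(n-k) = 0.54^2 = 0.2916
P = 15 * 0.04477456 * 0.2916 ≈ 0.195844

0.195844


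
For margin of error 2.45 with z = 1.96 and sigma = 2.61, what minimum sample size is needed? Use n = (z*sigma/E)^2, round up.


z*sigma/E = 1.96 * 2.61 / 2.45 = 2.088
(z*sigma/E)^2 = 4.359744
round up: n = 5

5


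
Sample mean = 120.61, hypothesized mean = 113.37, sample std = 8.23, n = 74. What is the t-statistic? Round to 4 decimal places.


t = (xbar - mu0) / (s/sqrt(n))
xbar - mu0 = 120.61 - 113.37 = 7.24
sqrt(74) ≈ 8.60232527
s/sqrt(n) = 8.23 / 8.60232527 ≈ 0.95671807
t = 7.24 / 0.95671807 ≈ 7.567538

7.5675


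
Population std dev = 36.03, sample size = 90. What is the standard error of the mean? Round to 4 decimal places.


SE = sigma / sqrt(n)
sqrt(90) ≈ 9.486833
SE = 36.03 / 9.486833 ≈ 3.797895

3.7979


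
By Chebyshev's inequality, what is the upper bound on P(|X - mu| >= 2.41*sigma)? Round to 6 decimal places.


P <= 1/k^2
k^2 = 2.41^2 = 5.8081
1/k^2 = 1 / 5.8081 ≈ 0.17217334

0.172173


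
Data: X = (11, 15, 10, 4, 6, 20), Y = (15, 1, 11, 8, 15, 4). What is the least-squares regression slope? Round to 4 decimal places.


b = sum((xi-xbar)(yi-ybar)) / sum((xi-xbar)^2)
n = 6, xbar = 66/6 = 11, ybar = 54/6 = 9
Sxy = sum((xi-xbar)(yi-ybar)) = -102
Sxx = sum((xi-xbar)^2) = 172
b = Sxy / Sxx = -51/86 ≈ -0.593023

-0.5930


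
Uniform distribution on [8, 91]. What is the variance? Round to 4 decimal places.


Var = (b-a)^2 / 12
(b-a)^2 = (91 - 8)^2 = 6889
Var = 6889/12 ≈ 574.083333

574.0833


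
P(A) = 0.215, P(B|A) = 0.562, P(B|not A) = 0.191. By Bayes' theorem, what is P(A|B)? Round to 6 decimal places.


P(A|B) = P(B|A)*P(A) / P(B), P(B) = P(B|A)*P(A) + P(B|not A)*P(not A)
P(B|A)*P(A) = 0.562 * 0.215 = 0.12083
P(B|not A)*P(not A) = 0.191 * 0.785 = 0.149935
P(B) = 0.12083 + 0.149935 = 0.270765
P(A|B) = 0.12083 / 0.270765 ≈ 0.44625413

0.446254


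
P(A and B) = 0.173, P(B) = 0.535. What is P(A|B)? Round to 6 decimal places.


P(A|B) = P(A and B) / P(B) = 0.173 / 0.535 = 173/535 ≈ 0.32336449

0.323364


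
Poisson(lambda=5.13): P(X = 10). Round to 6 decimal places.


P = e^(-lam) * lam^k / k!
e^(-5.13) ≈ 0.005916560
lam^k = 5.13^10 ≈ 12623321.727660
k! = 10! = 3628800
P = 0.005916560 * 12623321.727660 / 3628800 ≈ 0.020582

0.020582


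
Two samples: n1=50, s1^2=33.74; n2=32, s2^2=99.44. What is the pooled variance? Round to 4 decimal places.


sp^2 = ((n1-1)*s1^2 + (n2-1)*s2^2)/(n1+n2-2)
(n1-1)*s1^2 = 49 * 33.74 = 1653.26
(n2-1)*s2^2 = 31 * 99.44 = 3082.64
numerator = 1653.26 + 3082.64 = 4735.9
n1+n2-2 = 80
sp^2 = 4735.9 / 80 = 59.19875

59.1988


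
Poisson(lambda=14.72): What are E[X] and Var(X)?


E[X] = Var(X) = lambda = 14.72

14.72, 14.72


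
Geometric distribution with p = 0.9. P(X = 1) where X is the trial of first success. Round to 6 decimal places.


P = (1-p)^(k-1) * p
(1-p)^(k-1) = 0.1^0 = 1
P = 1 * 0.9 = 0.9

0.900000


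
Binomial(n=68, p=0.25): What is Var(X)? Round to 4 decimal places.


Var = n*p*(1-p) = 68 * 0.25 * 0.75 = 12.75

12.7500


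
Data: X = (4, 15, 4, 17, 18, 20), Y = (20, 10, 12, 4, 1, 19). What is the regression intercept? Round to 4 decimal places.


a = ybar - b*xbar, where b = sum((xi-xbar)(yi-ybar)) / sum((xi-xbar)^2)
n = 6, xbar = 78/6 = 13, ybar = 66/6 = 11
Sxy = sum((xi-xbar)(yi-ybar)) = -114
Sxx = sum((xi-xbar)^2) = 256
b = Sxy / Sxx = -57/128 ≈ -0.445313
a = 11 - (-0.445313) * 13 = 2149/128 ≈ 16.789063

16.7891


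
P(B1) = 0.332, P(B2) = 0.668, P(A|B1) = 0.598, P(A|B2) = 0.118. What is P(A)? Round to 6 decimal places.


P(A) = P(A|B1)*P(B1) + P(A|B2)*P(B2)
P(A|B1)*P(B1) = 0.598 * 0.332 = 0.198536
P(A|B2)*P(B2) = 0.118 * 0.668 = 0.078824
P(A) = 0.198536 + 0.078824 = 0.27736

0.277360


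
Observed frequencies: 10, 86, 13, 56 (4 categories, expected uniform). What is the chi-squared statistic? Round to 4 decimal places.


chi2 = sum((O-E)^2/E), E = total/4
total = 165, E = 165/4 = 41.25
(10 - 41.25)^2 / 41.25 = 976.5625 / 41.25 = 3125/132 ≈ 23.674242
(86 - 41.25)^2 / 41.25 = 2002.5625 / 41.25 = 32041/660 ≈ 48.546970
(13 - 41.25)^2 / 41.25 = 798.0625 / 41.25 = 12769/660 ≈ 19.346970
(56 - 41.25)^2 / 41.25 = 217.5625 / 41.25 = 3481/660 ≈ 5.274242
chi2 = 15979/165 ≈ 96.842424

96.8424


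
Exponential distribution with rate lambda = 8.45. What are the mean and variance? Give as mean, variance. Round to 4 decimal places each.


mean = 1/lam, var = 1/lam^2
mean = 1 / 8.45 = 20/169 ≈ 0.118343
lam^2 = 8.45^2 = 71.4025
var = 1 / 71.4025 ≈ 0.014005

0.1183, 0.0140


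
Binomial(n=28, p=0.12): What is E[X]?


E[X] = n*p = 28 * 0.12 = 3.36

3.36


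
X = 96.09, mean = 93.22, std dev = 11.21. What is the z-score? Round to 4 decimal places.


z = (X - mu) / sigma
X - mu = 96.09 - 93.22 = 2.87
z = 2.87 / 11.21 = 287/1121 ≈ 0.256021

0.2560


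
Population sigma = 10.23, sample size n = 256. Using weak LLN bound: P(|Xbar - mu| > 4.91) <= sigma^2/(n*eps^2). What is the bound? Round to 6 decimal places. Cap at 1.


bound = min(1, sigma^2/(n*eps^2))
sigma^2 = 10.23^2 = 104.6529
n*eps^2 = 256 * 4.91^2 = 256 * 24.1081 = 6171.6736
sigma^2/(n*eps^2) = 104.6529 / 6171.6736 ≈ 0.01695697

0.016957


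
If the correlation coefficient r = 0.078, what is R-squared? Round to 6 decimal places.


R^2 = r^2 = (0.078)^2 = 0.006084

0.006084


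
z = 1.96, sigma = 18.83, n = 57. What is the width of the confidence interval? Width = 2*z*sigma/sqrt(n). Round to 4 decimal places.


width = 2*z*sigma/sqrt(n)
2*z*sigma = 2 * 1.96 * 18.83 = 73.8136
sqrt(57) ≈ 7.549834
width = 73.8136 / 7.549834 ≈ 9.776850

9.7769


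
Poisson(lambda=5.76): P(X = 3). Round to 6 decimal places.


P = e^(-lam) * lam^k / k!
e^(-5.76) ≈ 0.003151112
lam^k = 5.76^3 = 191.102976
k! = 3! = 6
P = 0.003151112 * 191.102976 / 6 ≈ 0.100364

0.100364


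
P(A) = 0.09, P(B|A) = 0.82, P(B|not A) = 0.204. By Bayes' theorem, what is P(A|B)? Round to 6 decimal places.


P(A|B) = P(B|A)*P(A) / P(B), P(B) = P(B|A)*P(A) + P(B|not A)*P(not A)
P(B|A)*P(A) = 0.82 * 0.09 = 0.0738
P(B|not A)*P(not A) = 0.204 * 0.91 = 0.18564
P(B) = 0.0738 + 0.18564 = 0.25944
P(A|B) = 0.0738 / 0.25944 = 615/2162 ≈ 0.28445883

0.284459


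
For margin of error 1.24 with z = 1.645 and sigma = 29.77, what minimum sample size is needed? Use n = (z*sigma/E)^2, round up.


z*sigma/E = 1.645 * 29.77 / 1.24 ≈ 39.493266
(z*sigma/E)^2 ≈ 1559.718070
round up: n = 1560

1560


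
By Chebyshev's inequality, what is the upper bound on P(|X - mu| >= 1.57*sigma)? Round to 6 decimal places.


P <= 1/k^2
k^2 = 1.57^2 = 2.4649
1/k^2 = 1 / 2.4649 ≈ 0.40569597

0.405696


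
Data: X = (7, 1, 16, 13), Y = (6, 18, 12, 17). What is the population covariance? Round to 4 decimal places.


Cov = (1/n)*sum((xi-xbar)(yi-ybar))
n = 4, xbar = 37/4 = 9.25, ybar = 53/4 = 13.25
sum((xi-xbar)(yi-ybar)) = -17.25
Cov = -17.25 / 4 = -4.3125

-4.3125


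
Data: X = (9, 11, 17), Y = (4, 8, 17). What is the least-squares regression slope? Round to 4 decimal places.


b = sum((xi-xbar)(yi-ybar)) / sum((xi-xbar)^2)
n = 3, xbar = 37/3 ≈ 12.333333, ybar = 29/3 ≈ 9.666667
Sxy = sum((xi-xbar)(yi-ybar)) = 166/3 ≈ 55.333333
Sxx = sum((xi-xbar)^2) = 104/3 ≈ 34.666667
b = Sxy / Sxx = 83/52 ≈ 1.596154

1.5962


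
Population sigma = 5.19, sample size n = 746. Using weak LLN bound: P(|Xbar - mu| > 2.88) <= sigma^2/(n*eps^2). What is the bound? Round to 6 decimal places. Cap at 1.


bound = min(1, sigma^2/(n*eps^2))
sigma^2 = 5.19^2 = 26.9361
n*eps^2 = 746 * 2.88^2 = 746 * 8.2944 = 6187.6224
sigma^2/(n*eps^2) = 26.9361 / 6187.6224 ≈ 0.00435322

0.004353


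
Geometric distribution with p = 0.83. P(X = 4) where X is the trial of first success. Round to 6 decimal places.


P = (1-p)^(k-1) * p
(1-p)^(k-1) = 0.17^3 = 0.004913
P = 0.004913 * 0.83 = 0.00407779

0.004078


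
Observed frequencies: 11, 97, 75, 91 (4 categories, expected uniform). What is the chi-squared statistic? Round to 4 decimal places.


chi2 = sum((O-E)^2/E), E = total/4
total = 274, E = 274/4 = 68.5
(11 - 68.5)^2 / 68.5 = 3306.25 / 68.5 = 13225/274 ≈ 48.266423
(97 - 68.5)^2 / 68.5 = 812.25 / 68.5 = 3249/274 ≈ 11.857664
(75 - 68.5)^2 / 68.5 = 42.25 / 68.5 = 169/274 ≈ 0.616788
(91 - 68.5)^2 / 68.5 = 506.25 / 68.5 = 2025/274 ≈ 7.390511
chi2 = 9334/137 ≈ 68.131387

68.1314


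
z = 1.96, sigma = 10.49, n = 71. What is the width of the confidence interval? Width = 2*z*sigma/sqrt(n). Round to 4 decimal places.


width = 2*z*sigma/sqrt(n)
2*z*sigma = 2 * 1.96 * 10.49 = 41.1208
sqrt(71) ≈ 8.426150
width = 41.1208 / 8.426150 ≈ 4.880141

4.8801


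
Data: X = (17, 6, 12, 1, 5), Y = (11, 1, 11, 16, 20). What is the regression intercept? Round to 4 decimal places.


a = ybar - b*xbar, where b = sum((xi-xbar)(yi-ybar)) / sum((xi-xbar)^2)
n = 5, xbar = 41/5 = 8.2, ybar = 59/5 = 11.8
Sxy = sum((xi-xbar)(yi-ybar)) = -42.8
Sxx = sum((xi-xbar)^2) = 158.8
b = Sxy / Sxx = -107/397 ≈ -0.269521
a = 11.8 - (-0.269521) * 8.2 = 5562/397 ≈ 14.010076

14.0101


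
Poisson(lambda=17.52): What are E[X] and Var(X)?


E[X] = Var(X) = lambda = 17.52

17.52, 17.52


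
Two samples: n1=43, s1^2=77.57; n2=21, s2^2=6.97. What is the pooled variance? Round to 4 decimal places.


sp^2 = ((n1-1)*s1^2 + (n2-1)*s2^2)/(n1+n2-2)
(n1-1)*s1^2 = 42 * 77.57 = 3257.94
(n2-1)*s2^2 = 20 * 6.97 = 139.4
numerator = 3257.94 + 139.4 = 3397.34
n1+n2-2 = 62
sp^2 = 3397.34 / 62 = 169867/3100 ≈ 54.795806

54.7958


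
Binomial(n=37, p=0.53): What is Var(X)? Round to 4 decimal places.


Var = n*p*(1-p) = 37 * 0.53 * 0.47 = 9.2167

9.2167


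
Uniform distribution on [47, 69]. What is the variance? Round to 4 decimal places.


Var = (b-a)^2 / 12
(b-a)^2 = (69 - 47)^2 = 484
Var = 484/12 ≈ 40.333333

40.3333


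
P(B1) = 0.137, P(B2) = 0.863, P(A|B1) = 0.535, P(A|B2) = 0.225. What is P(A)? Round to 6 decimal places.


P(A) = P(A|B1)*P(B1) + P(A|B2)*P(B2)
P(A|B1)*P(B1) = 0.535 * 0.137 = 0.073295
P(A|B2)*P(B2) = 0.225 * 0.863 = 0.194175
P(A) = 0.073295 + 0.194175 = 0.26747

0.267470


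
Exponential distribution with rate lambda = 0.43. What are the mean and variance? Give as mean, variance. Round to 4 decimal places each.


mean = 1/lam, var = 1/lam^2
mean = 1 / 0.43 = 100/43 ≈ 2.325581
lam^2 = 0.43^2 = 0.1849
var = 1 / 0.1849 = 10000/1849 ≈ 5.408329

2.3256, 5.4083


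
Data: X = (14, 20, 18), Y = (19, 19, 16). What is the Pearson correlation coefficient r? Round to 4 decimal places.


r = sum((xi-xbar)(yi-ybar)) / sqrt(sum((xi-xbar)^2) * sum((yi-ybar)^2))
n = 3, xbar = 52/3 ≈ 17.333333, ybar = 54/3 = 18
Sxy = sum((xi-xbar)(yi-ybar)) = -2
Sxx = sum((xi-xbar)^2) = 56/3 ≈ 18.666667
Syy = sum((yi-ybar)^2) = 6
sqrt(Sxx*Syy) ≈ 10.583005
r = Sxy / sqrt(Sxx*Syy) = -2 / 10.583005 ≈ -0.188982

-0.1890


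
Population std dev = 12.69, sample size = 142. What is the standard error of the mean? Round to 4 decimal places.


SE = sigma / sqrt(n)
sqrt(142) ≈ 11.916375
SE = 12.69 / 11.916375 ≈ 1.064921

1.0649


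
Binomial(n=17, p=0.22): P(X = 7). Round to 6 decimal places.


P = C(n,k) * p^k * (1-p)^(n-k)
C(17,7) = 19448
p^k = 0.22^7 ≈ 0.00002494358
(1-p)^(n-k) = 0.78^10 ≈ 0.08335776
P = 19448 * 0.00002494358 * 0.08335776 ≈ 0.040437

0.040437


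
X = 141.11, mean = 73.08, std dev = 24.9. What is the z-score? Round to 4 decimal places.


z = (X - mu) / sigma
X - mu = 141.11 - 73.08 = 68.03
z = 68.03 / 24.9 = 6803/2490 ≈ 2.732129

2.7321


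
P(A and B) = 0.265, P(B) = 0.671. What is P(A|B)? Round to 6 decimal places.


P(A|B) = P(A and B) / P(B) = 0.265 / 0.671 = 265/671 ≈ 0.39493294

0.394933


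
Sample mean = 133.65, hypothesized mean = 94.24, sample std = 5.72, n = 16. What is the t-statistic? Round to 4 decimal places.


t = (xbar - mu0) / (s/sqrt(n))
xbar - mu0 = 133.65 - 94.24 = 39.41
sqrt(16) = 4
s/sqrt(n) = 5.72 / 4 = 1.43
t = 39.41 / 1.43 = 3941/143 ≈ 27.559441

27.5594


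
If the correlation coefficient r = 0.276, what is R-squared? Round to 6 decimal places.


R^2 = r^2 = (0.276)^2 = 0.076176

0.076176


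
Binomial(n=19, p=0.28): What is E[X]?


E[X] = n*p = 19 * 0.28 = 5.32

5.32


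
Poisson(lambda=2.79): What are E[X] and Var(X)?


E[X] = Var(X) = lambda = 2.79

2.79, 2.79


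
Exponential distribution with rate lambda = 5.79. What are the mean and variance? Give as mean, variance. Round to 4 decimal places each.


mean = 1/lam, var = 1/lam^2
mean = 1 / 5.79 = 100/579 ≈ 0.172712
lam^2 = 5.79^2 = 33.5241
var = 1 / 33.5241 ≈ 0.029829

0.1727, 0.0298


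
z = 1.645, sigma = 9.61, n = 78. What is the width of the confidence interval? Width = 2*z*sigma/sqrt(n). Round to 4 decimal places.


width = 2*z*sigma/sqrt(n)
2*z*sigma = 2 * 1.645 * 9.61 = 31.6169
sqrt(78) ≈ 8.831761
width = 31.6169 / 8.831761 ≈ 3.579909

3.5799


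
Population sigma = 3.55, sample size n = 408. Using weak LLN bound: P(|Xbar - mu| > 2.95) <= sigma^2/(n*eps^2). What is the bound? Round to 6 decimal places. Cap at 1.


bound = min(1, sigma^2/(n*eps^2))
sigma^2 = 3.55^2 = 12.6025
n*eps^2 = 408 * 2.95^2 = 408 * 8.7025 = 3550.62
sigma^2/(n*eps^2) = 12.6025 / 3550.62 ≈ 0.00354938

0.003549


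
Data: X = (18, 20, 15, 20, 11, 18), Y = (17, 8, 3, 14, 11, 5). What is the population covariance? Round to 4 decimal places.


Cov = (1/n)*sum((xi-xbar)(yi-ybar))
n = 6, xbar = 102/6 = 17, ybar = 58/6 = 29/3 ≈ 9.666667
sum((xi-xbar)(yi-ybar)) = 16
Cov = 16 / 6 = 8/3 ≈ 2.666667

2.6667


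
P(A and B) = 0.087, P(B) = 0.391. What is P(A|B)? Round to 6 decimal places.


P(A|B) = P(A and B) / P(B) = 0.087 / 0.391 = 87/391 ≈ 0.22250639

0.222506


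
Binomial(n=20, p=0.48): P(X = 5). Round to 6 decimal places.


P = C(n,k) * p^k * (1-p)^(n-k)
C(20,5) = 15504
p^k = 0.48^5 ≈ 0.02548040
(1-p)^(n-k) = 0.52^15 ≈ 0.00005496043
P = 15504 * 0.02548040 * 0.00005496043 ≈ 0.021712

0.021712


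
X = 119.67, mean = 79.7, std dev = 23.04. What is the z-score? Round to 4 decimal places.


z = (X - mu) / sigma
X - mu = 119.67 - 79.7 = 39.97
z = 39.97 / 23.04 = 3997/2304 ≈ 1.734809

1.7348


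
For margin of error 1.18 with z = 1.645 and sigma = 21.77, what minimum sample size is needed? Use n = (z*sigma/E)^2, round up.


z*sigma/E = 1.645 * 21.77 / 1.18 ≈ 30.348856
(z*sigma/E)^2 ≈ 921.053056
round up: n = 922

922


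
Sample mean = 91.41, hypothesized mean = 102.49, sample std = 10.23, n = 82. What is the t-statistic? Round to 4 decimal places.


t = (xbar - mu0) / (s/sqrt(n))
xbar - mu0 = 91.41 - 102.49 = -11.08
sqrt(82) ≈ 9.05538514
s/sqrt(n) = 10.23 / 9.05538514 ≈ 1.12971451
t = -11.08 / 1.12971451 ≈ -9.807788

-9.8078


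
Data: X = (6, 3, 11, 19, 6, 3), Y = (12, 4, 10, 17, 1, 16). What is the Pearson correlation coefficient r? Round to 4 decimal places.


r = sum((xi-xbar)(yi-ybar)) / sqrt(sum((xi-xbar)^2) * sum((yi-ybar)^2))
n = 6, xbar = 48/6 = 8, ybar = 60/6 = 10
Sxy = sum((xi-xbar)(yi-ybar)) = 91
Sxx = sum((xi-xbar)^2) = 188
Syy = sum((yi-ybar)^2) = 206
sqrt(Sxx*Syy) ≈ 196.794309
r = Sxy / sqrt(Sxx*Syy) = 91 / 196.794309 ≈ 0.462412

0.4624


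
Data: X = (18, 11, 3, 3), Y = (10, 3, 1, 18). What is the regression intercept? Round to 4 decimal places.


a = ybar - b*xbar, where b = sum((xi-xbar)(yi-ybar)) / sum((xi-xbar)^2)
n = 4, xbar = 35/4 = 8.75, ybar = 32/4 = 8
Sxy = sum((xi-xbar)(yi-ybar)) = -10
Sxx = sum((xi-xbar)^2) = 156.75
b = Sxy / Sxx = -40/627 ≈ -0.063796
a = 8 - (-0.063796) * 8.75 = 5366/627 ≈ 8.558214

8.5582


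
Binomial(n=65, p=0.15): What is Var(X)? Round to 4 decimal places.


Var = n*p*(1-p) = 65 * 0.15 * 0.85 = 8.2875

8.2875


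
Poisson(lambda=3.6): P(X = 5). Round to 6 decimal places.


P = e^(-lam) * lam^k / k!
e^(-3.6) ≈ 0.02732372
lam^k = 3.6^5 = 604.66176
k! = 5! = 120
P = 0.02732372 * 604.66176 / 120 ≈ 0.137680

0.137680


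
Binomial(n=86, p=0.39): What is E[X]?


E[X] = n*p = 86 * 0.39 = 33.54

33.54


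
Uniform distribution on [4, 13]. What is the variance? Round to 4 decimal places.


Var = (b-a)^2 / 12
(b-a)^2 = (13 - 4)^2 = 81
Var = 81/12 = 6.75

6.7500


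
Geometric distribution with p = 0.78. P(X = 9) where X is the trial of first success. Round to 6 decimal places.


P = (1-p)^(k-1) * p
(1-p)^(k-1) = 0.22^8 ≈ 0.000005487587
P = 0.000005487587 * 0.78 ≈ 0.000004280318

0.000004


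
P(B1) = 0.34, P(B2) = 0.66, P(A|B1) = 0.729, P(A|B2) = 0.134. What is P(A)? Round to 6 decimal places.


P(A) = P(A|B1)*P(B1) + P(A|B2)*P(B2)
P(A|B1)*P(B1) = 0.729 * 0.34 = 0.24786
P(A|B2)*P(B2) = 0.134 * 0.66 = 0.08844
P(A) = 0.24786 + 0.08844 = 0.3363

0.336300


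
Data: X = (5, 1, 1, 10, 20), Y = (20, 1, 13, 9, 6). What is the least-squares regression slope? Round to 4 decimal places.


b = sum((xi-xbar)(yi-ybar)) / sum((xi-xbar)^2)
n = 5, xbar = 37/5 = 7.4, ybar = 49/5 = 9.8
Sxy = sum((xi-xbar)(yi-ybar)) = -38.6
Sxx = sum((xi-xbar)^2) = 253.2
b = Sxy / Sxx = -193/1266 ≈ -0.152449

-0.1524


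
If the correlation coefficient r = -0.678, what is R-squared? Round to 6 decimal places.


R^2 = r^2 = (-0.678)^2 = 0.459684

0.459684


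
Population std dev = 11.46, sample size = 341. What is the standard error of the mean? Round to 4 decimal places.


SE = sigma / sqrt(n)
sqrt(341) ≈ 18.466185
SE = 11.46 / 18.466185 ≈ 0.620594

0.6206


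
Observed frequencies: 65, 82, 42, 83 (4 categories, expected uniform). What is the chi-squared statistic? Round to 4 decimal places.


chi2 = sum((O-E)^2/E), E = total/4
total = 272, E = 272/4 = 68
(65 - 68)^2 / 68 = 9 / 68 = 9/68 ≈ 0.132353
(82 - 68)^2 / 68 = 196 / 68 = 49/17 ≈ 2.882353
(42 - 68)^2 / 68 = 676 / 68 = 169/17 ≈ 9.941176
(83 - 68)^2 / 68 = 225 / 68 = 225/68 ≈ 3.308824
chi2 = 553/34 ≈ 16.264706

16.2647


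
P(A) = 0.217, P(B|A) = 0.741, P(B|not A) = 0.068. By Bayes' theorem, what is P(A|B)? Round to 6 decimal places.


P(A|B) = P(B|A)*P(A) / P(B), P(B) = P(B|A)*P(A) + P(B|not A)*P(not A)
P(B|A)*P(A) = 0.741 * 0.217 = 0.160797
P(B|not A)*P(not A) = 0.068 * 0.783 = 0.053244
P(B) = 0.160797 + 0.053244 = 0.214041
P(A|B) = 0.160797 / 0.214041 ≈ 0.75124392

0.751244


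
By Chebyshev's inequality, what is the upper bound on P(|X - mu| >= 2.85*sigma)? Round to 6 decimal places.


P <= 1/k^2
k^2 = 2.85^2 = 8.1225
1/k^2 = 1 / 8.1225 = 400/3249 ≈ 0.12311480

0.123115


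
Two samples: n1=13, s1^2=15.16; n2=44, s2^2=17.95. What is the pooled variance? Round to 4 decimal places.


sp^2 = ((n1-1)*s1^2 + (n2-1)*s2^2)/(n1+n2-2)
(n1-1)*s1^2 = 12 * 15.16 = 181.92
(n2-1)*s2^2 = 43 * 17.95 = 771.85
numerator = 181.92 + 771.85 = 953.77
n1+n2-2 = 55
sp^2 = 953.77 / 55 = 95377/5500 ≈ 17.341273

17.3413


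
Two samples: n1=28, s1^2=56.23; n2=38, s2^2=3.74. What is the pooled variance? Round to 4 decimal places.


sp^2 = ((n1-1)*s1^2 + (n2-1)*s2^2)/(n1+n2-2)
(n1-1)*s1^2 = 27 * 56.23 = 1518.21
(n2-1)*s2^2 = 37 * 3.74 = 138.38
numerator = 1518.21 + 138.38 = 1656.59
n1+n2-2 = 64
sp^2 = 1656.59 / 64 = 165659/6400 ≈ 25.884219

25.8842


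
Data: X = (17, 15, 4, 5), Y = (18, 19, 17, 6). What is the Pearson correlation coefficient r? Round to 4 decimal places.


r = sum((xi-xbar)(yi-ybar)) / sqrt(sum((xi-xbar)^2) * sum((yi-ybar)^2))
n = 4, xbar = 41/4 = 10.25, ybar = 60/4 = 15
Sxy = sum((xi-xbar)(yi-ybar)) = 74
Sxx = sum((xi-xbar)^2) = 134.75
Syy = sum((yi-ybar)^2) = 110
sqrt(Sxx*Syy) ≈ 121.747690
r = Sxy / sqrt(Sxx*Syy) = 74 / 121.747690 ≈ 0.607814

0.6078


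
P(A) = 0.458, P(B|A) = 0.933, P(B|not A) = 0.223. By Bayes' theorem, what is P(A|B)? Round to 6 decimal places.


P(A|B) = P(B|A)*P(A) / P(B), P(B) = P(B|A)*P(A) + P(B|not A)*P(not A)
P(B|A)*P(A) = 0.933 * 0.458 = 0.427314
P(B|not A)*P(not A) = 0.223 * 0.542 = 0.120866
P(B) = 0.427314 + 0.120866 = 0.54818
P(A|B) = 0.427314 / 0.54818 ≈ 0.77951403

0.779514


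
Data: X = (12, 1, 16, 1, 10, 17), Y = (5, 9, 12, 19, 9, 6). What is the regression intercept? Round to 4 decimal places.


a = ybar - b*xbar, where b = sum((xi-xbar)(yi-ybar)) / sum((xi-xbar)^2)
n = 6, xbar = 57/6 = 9.5, ybar = 60/6 = 10
Sxy = sum((xi-xbar)(yi-ybar)) = -98
Sxx = sum((xi-xbar)^2) = 249.5
b = Sxy / Sxx = -196/499 ≈ -0.392786
a = 10 - (-0.392786) * 9.5 = 6852/499 ≈ 13.731463

13.7315


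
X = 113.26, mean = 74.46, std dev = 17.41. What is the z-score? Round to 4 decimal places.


z = (X - mu) / sigma
X - mu = 113.26 - 74.46 = 38.8
z = 38.8 / 17.41 = 3880/1741 ≈ 2.228604

2.2286


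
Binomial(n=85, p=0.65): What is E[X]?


E[X] = n*p = 85 * 0.65 = 55.25

55.25


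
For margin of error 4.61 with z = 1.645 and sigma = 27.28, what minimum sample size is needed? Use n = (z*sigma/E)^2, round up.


z*sigma/E = 1.645 * 27.28 / 4.61 ≈ 9.734403
(z*sigma/E)^2 ≈ 94.758611
round up: n = 95

95


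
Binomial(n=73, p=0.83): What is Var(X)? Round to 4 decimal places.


Var = n*p*(1-p) = 73 * 0.83 * 0.17 = 10.3003

10.3003


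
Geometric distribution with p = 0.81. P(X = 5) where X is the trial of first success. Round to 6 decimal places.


P = (1-p)^(k-1) * p
(1-p)^(k-1) = 0.19^4 = 0.00130321
P = 0.00130321 * 0.81 ≈ 0.001055600

0.001056


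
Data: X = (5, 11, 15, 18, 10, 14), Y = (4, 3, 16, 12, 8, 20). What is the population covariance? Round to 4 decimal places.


Cov = (1/n)*sum((xi-xbar)(yi-ybar))
n = 6, xbar = 73/6 ≈ 12.166667, ybar = 63/6 = 10.5
sum((xi-xbar)(yi-ybar)) = 102.5
Cov = 102.5 / 6 = 205/12 ≈ 17.083333

17.0833


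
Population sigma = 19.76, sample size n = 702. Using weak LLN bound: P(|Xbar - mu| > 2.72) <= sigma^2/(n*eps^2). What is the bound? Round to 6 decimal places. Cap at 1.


bound = min(1, sigma^2/(n*eps^2))
sigma^2 = 19.76^2 = 390.4576
n*eps^2 = 702 * 2.72^2 = 702 * 7.3984 = 5193.6768
sigma^2/(n*eps^2) = 390.4576 / 5193.6768 ≈ 0.07517942

0.075179


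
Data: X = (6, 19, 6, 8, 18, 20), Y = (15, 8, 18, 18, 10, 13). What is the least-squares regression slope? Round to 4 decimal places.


b = sum((xi-xbar)(yi-ybar)) / sum((xi-xbar)^2)
n = 6, xbar = 77/6 ≈ 12.833333, ybar = 82/6 = 41/3 ≈ 13.666667
Sxy = sum((xi-xbar)(yi-ybar)) = -355/3 ≈ -118.333333
Sxx = sum((xi-xbar)^2) = 1397/6 ≈ 232.833333
b = Sxy / Sxx = -710/1397 ≈ -0.508232

-0.5082


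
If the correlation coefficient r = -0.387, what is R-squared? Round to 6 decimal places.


R^2 = r^2 = (-0.387)^2 = 0.149769

0.149769


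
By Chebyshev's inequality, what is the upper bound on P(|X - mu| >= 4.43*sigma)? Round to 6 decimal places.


P <= 1/k^2
k^2 = 4.43^2 = 19.6249
1/k^2 = 1 / 19.6249 ≈ 0.05095567

0.050956


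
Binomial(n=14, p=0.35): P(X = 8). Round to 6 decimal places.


P = C(n,k) * p^k * (1-p)^(n-k)
C(14,8) = 3003
p^k = 0.35^8 ≈ 0.0002251875
(1-p)^(n-k) = 0.65^6 ≈ 0.07541889
P = 3003 * 0.0002251875 * 0.07541889 ≈ 0.051001

0.051001


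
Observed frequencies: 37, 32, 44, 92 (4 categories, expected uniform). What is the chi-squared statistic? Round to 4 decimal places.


chi2 = sum((O-E)^2/E), E = total/4
total = 205, E = 205/4 = 51.25
(37 - 51.25)^2 / 51.25 = 203.0625 / 51.25 = 3249/820 ≈ 3.962195
(32 - 51.25)^2 / 51.25 = 370.5625 / 51.25 = 5929/820 ≈ 7.230488
(44 - 51.25)^2 / 51.25 = 52.5625 / 51.25 = 841/820 ≈ 1.025610
(92 - 51.25)^2 / 51.25 = 1660.5625 / 51.25 = 26569/820 ≈ 32.401220
chi2 = 9147/205 ≈ 44.619512

44.6195


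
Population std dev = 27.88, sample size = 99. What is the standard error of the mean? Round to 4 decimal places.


SE = sigma / sqrt(n)
sqrt(99) ≈ 9.949874
SE = 27.88 / 9.949874 ≈ 2.802045

2.8020


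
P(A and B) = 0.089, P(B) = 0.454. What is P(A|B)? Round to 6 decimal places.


P(A|B) = P(A and B) / P(B) = 0.089 / 0.454 = 89/454 ≈ 0.19603524

0.196035


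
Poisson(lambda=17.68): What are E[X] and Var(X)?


E[X] = Var(X) = lambda = 17.68

17.68, 17.68


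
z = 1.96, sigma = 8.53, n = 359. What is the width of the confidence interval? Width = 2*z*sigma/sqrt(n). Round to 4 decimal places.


width = 2*z*sigma/sqrt(n)
2*z*sigma = 2 * 1.96 * 8.53 = 33.4376
sqrt(359) ≈ 18.947295
width = 33.4376 / 18.947295 ≈ 1.764769

1.7648


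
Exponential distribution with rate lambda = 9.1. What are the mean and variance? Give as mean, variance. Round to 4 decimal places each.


mean = 1/lam, var = 1/lam^2
mean = 1 / 9.1 = 10/91 ≈ 0.109890
lam^2 = 9.1^2 = 82.81
var = 1 / 82.81 = 100/8281 ≈ 0.012076

0.1099, 0.0121
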